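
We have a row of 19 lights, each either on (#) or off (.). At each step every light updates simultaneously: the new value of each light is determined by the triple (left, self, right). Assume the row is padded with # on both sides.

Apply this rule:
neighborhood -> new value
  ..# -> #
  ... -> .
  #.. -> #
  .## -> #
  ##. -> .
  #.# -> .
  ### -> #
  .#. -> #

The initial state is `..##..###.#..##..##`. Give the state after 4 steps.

..###.#####..######

###.####..####.####
##..###.#####..####
#.####..####.######
..###.#####..######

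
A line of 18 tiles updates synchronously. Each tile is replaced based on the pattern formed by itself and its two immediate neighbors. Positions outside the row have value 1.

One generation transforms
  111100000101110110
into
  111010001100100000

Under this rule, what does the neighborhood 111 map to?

At position 0 the neighborhood is 111; the next row has 1 there.

1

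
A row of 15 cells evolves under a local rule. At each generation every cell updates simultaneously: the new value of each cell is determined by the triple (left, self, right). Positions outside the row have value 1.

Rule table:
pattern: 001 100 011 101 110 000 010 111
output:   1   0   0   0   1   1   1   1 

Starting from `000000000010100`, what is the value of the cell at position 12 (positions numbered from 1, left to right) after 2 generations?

0

011111111110101
001111111110100
position 12 holds 0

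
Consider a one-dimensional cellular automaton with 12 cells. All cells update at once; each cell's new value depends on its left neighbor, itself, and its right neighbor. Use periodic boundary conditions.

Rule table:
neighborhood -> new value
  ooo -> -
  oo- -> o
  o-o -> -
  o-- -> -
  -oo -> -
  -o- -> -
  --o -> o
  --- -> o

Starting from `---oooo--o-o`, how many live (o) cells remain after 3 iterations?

5

-oo---o-o---
o-o-oo----oo
o----o-ooo--
count of o: 5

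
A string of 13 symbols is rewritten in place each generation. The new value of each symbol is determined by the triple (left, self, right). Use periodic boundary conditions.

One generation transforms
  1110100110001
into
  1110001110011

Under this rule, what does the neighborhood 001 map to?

1

At position 6 the neighborhood is 001; the next row has 1 there.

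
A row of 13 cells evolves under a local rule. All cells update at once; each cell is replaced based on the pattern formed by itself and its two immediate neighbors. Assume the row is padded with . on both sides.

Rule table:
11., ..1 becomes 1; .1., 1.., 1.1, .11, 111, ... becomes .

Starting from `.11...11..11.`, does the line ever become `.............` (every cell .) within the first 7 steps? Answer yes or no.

yes

1.1..1.1.1.1.
....1........
...1.........
..1..........
.1...........
1............
.............
all cells are . at step 7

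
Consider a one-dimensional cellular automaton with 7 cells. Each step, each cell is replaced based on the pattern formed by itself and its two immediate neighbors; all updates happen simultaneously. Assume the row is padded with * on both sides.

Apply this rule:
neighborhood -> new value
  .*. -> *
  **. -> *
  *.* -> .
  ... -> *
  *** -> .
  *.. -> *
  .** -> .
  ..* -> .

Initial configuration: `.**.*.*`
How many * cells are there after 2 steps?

4

..*.*..
*.*.**.
count of *: 4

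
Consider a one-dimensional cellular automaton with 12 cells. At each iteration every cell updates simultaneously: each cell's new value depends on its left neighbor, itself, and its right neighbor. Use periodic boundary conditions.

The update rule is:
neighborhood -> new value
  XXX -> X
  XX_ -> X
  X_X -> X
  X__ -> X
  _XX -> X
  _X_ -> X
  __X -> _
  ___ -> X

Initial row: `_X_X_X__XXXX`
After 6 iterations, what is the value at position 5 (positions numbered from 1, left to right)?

X

XXXXXXX_XXXX
XXXXXXXXXXXX
XXXXXXXXXXXX  (fixed point — unchanged through iteration 6)
position 5 holds X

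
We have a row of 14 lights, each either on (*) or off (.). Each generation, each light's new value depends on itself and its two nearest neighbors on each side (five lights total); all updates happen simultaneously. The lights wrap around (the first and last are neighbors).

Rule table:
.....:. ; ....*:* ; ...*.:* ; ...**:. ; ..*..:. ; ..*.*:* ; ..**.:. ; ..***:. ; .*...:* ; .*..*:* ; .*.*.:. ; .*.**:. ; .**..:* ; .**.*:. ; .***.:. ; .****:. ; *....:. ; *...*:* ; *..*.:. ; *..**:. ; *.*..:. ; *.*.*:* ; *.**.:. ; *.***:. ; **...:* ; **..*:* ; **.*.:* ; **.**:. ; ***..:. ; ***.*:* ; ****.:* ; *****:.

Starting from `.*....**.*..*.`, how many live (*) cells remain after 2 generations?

generation 1: ..*.*...*.*..*
generation 2: *.*..****..*..
count of *: 7

7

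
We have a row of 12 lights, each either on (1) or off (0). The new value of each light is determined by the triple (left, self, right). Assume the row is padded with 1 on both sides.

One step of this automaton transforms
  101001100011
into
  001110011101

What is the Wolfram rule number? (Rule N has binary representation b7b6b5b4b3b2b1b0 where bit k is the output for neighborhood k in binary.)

151

position 11: 111 → 1  (bit 7 = 1)
position 0: 110 → 0  (bit 6 = 0)
position 1: 101 → 0  (bit 5 = 0)
position 3: 100 → 1  (bit 4 = 1)
position 5: 011 → 0  (bit 3 = 0)
position 2: 010 → 1  (bit 2 = 1)
position 4: 001 → 1  (bit 1 = 1)
position 8: 000 → 1  (bit 0 = 1)
bits b7..b0 = 10010111 = 151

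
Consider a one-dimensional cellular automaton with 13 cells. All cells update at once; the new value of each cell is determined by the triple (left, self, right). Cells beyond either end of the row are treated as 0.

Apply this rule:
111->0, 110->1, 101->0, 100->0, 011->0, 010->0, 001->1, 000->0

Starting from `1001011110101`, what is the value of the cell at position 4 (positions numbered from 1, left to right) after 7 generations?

0

0010000010000
0100000100000
1000001000000
0000010000000
0000100000000
0001000000000
0010000000000
position 4 holds 0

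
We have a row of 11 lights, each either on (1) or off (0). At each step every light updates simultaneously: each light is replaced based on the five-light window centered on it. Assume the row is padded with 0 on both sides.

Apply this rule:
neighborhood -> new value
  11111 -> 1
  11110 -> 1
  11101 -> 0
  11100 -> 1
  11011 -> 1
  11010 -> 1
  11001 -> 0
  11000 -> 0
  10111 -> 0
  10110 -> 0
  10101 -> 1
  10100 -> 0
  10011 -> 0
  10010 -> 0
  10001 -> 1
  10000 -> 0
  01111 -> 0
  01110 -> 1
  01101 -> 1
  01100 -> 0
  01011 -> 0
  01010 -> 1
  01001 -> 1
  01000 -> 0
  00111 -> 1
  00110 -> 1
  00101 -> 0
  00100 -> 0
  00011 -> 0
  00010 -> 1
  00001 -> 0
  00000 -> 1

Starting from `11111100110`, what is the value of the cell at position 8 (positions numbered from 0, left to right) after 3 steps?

10111100100
00001100000
11001000111
position 8 holds 1

1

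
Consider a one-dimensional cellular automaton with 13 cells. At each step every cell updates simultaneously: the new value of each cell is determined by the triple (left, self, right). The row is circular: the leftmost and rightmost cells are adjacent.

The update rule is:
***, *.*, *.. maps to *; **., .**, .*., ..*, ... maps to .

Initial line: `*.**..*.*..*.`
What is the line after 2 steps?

*.*..*..*.*..

.*..*..*.*..*
*.*..*..*.*..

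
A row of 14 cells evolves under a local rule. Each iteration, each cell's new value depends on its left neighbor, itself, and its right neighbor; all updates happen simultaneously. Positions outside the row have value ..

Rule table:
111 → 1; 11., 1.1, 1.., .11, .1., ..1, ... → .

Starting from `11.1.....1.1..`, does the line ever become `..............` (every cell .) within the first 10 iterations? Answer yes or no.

..............
all cells are . at iteration 1

yes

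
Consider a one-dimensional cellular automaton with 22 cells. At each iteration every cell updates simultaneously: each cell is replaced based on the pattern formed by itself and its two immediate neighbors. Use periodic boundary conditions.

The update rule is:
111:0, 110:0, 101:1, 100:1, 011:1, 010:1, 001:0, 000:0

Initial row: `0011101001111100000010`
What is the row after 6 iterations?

iteration 1: 0010011101000010000011
iteration 2: 1011010011100011000010
iteration 3: 1110111010010010100011
iteration 4: 0001100111011011110010
iteration 5: 0001010100110110001011
iteration 6: 1001111110101101001110

1001111110101101001110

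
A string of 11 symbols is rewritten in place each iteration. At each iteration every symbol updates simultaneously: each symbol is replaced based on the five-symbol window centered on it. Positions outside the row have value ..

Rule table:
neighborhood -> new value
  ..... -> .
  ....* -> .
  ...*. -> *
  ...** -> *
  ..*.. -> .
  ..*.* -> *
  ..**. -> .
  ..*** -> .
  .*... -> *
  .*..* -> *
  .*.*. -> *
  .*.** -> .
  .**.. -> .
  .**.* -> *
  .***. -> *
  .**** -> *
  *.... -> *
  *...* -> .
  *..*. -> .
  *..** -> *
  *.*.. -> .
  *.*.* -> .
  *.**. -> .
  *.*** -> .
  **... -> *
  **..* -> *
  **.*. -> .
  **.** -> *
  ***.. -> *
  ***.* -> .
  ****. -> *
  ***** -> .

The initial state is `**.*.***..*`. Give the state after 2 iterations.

*.**.*.****

.*....***..
*.**.*.****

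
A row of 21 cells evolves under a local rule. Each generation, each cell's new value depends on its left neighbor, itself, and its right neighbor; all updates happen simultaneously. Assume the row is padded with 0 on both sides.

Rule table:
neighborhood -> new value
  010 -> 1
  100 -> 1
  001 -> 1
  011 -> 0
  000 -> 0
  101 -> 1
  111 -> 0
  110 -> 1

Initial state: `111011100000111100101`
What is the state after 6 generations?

generation 1: 001100110001000111111
generation 2: 010111011011101000001
generation 3: 111001101100111100011
generation 4: 001110110111000110101
generation 5: 010011011001101011111
generation 6: 111101101110111100001

111101101110111100001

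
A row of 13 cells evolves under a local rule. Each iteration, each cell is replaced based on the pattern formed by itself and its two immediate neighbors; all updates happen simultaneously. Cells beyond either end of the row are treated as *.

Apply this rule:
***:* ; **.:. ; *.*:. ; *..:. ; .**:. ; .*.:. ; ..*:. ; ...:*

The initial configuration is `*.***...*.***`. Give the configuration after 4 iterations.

...*..*....**
.*......**..*
...****......
.*..**..****.

.*..**..****.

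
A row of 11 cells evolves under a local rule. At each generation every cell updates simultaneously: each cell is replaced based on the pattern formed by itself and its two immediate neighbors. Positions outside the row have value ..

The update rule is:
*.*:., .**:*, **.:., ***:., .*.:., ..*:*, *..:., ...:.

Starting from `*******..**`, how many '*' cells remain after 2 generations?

*.......**.
.......**..
count of *: 2

2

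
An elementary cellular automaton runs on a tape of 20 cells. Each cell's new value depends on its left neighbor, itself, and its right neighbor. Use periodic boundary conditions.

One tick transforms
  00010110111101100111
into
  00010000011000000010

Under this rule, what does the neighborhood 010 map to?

1

At position 3 the neighborhood is 010; the next row has 1 there.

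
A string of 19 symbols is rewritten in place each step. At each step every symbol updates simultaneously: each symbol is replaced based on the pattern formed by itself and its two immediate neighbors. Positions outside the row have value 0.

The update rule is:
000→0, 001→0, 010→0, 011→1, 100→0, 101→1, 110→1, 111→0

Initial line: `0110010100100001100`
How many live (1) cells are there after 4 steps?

4

0110001000000001100
0110000000000001100
0110000000000001100  (fixed point — unchanged through step 4)
count of 1: 4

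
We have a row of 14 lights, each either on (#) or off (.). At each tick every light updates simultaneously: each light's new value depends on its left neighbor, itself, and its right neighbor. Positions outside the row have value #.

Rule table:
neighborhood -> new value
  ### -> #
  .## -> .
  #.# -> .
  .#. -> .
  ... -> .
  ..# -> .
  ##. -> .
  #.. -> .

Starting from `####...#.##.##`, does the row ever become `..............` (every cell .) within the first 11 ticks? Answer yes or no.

###..........#
##............
#.............
..............
all cells are . at tick 4

yes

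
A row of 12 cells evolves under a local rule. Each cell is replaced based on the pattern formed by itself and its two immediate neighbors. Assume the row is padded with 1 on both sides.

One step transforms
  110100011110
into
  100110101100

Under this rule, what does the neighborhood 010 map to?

1

At position 3 the neighborhood is 010; the next row has 1 there.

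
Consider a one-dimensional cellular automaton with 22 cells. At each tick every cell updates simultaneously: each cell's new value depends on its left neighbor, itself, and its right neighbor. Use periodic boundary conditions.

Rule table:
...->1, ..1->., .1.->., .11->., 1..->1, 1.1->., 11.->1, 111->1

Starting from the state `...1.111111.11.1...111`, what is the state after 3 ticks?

11....11111..1..11..11
11111..11111..1..11..1
111111..11111..1..11..

111111..11111..1..11..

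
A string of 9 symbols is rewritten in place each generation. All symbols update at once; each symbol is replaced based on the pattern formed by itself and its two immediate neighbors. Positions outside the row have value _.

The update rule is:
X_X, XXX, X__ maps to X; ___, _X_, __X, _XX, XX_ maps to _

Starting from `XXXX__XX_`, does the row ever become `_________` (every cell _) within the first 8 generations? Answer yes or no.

generation 1: _XX_X___X
generation 2: ___X_X___
generation 3: ____X_X__
generation 4: _____X_X_
generation 5: ______X_X
generation 6: _______X_
generation 7: ________X
generation 8: _________
all cells are _ at generation 8

yes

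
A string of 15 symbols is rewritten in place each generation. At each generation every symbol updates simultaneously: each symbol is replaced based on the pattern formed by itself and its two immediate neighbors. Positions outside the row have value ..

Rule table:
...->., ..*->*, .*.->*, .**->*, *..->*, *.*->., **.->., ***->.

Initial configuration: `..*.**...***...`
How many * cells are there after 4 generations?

generation 1: .**.*.*.**..*..
generation 2: **..*.*.*.****.
generation 3: *.***.*.*.*...*
generation 4: *.*...*.*.**.**
count of *: 8

8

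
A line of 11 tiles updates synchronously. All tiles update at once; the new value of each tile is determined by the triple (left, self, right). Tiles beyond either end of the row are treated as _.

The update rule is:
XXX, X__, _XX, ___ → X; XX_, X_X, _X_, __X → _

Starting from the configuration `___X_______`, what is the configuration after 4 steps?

XX__XXXXXXX
X_X_XXXXXX_
____XXXXX_X
XXX_XXXX___

XXX_XXXX___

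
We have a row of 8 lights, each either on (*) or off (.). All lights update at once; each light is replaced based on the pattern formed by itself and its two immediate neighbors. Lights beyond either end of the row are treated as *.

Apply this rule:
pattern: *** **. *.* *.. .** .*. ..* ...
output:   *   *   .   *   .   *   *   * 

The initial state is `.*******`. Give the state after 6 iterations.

******.*

..******
**.*****
**..****
****.***
****..**
******.*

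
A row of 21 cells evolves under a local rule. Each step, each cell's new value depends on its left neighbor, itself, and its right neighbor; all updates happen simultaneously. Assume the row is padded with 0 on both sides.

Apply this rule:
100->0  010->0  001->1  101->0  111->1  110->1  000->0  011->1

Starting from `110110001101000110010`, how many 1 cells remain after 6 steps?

110110011100001110100
110110111100011110000
110110111100111110000
110110111101111110000
110110111101111110000  (fixed point — unchanged through step 6)
count of 1: 14

14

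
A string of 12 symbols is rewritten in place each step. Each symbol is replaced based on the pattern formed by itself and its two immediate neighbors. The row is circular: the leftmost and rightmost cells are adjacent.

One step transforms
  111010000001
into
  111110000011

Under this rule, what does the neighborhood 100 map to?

At position 5 the neighborhood is 100; the next row has 0 there.

0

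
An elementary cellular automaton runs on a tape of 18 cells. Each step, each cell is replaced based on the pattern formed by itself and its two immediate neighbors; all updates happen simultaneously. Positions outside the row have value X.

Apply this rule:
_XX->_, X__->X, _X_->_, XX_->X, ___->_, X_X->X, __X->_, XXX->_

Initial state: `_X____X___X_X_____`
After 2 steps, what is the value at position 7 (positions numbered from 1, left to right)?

X_X____X___X_X____
XX_X____X___X_X___
position 7 holds _

_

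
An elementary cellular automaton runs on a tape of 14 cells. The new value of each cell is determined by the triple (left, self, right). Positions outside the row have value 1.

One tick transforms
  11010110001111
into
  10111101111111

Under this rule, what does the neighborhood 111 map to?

At position 0 the neighborhood is 111; the next row has 1 there.

1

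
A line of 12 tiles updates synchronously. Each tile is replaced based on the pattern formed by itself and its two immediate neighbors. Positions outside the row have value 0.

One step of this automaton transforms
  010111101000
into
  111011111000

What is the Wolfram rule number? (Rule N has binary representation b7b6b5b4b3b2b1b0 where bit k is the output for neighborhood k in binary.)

position 4: 111 → 1  (bit 7 = 1)
position 6: 110 → 1  (bit 6 = 1)
position 2: 101 → 1  (bit 5 = 1)
position 9: 100 → 0  (bit 4 = 0)
position 3: 011 → 0  (bit 3 = 0)
position 1: 010 → 1  (bit 2 = 1)
position 0: 001 → 1  (bit 1 = 1)
position 10: 000 → 0  (bit 0 = 0)
bits b7..b0 = 11100110 = 230

230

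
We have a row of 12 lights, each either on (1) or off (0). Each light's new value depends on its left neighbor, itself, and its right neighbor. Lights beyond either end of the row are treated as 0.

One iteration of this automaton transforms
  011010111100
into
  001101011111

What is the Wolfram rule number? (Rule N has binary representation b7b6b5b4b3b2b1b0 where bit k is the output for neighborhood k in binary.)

241

position 7: 111 → 1  (bit 7 = 1)
position 2: 110 → 1  (bit 6 = 1)
position 3: 101 → 1  (bit 5 = 1)
position 10: 100 → 1  (bit 4 = 1)
position 1: 011 → 0  (bit 3 = 0)
position 4: 010 → 0  (bit 2 = 0)
position 0: 001 → 0  (bit 1 = 0)
position 11: 000 → 1  (bit 0 = 1)
bits b7..b0 = 11110001 = 241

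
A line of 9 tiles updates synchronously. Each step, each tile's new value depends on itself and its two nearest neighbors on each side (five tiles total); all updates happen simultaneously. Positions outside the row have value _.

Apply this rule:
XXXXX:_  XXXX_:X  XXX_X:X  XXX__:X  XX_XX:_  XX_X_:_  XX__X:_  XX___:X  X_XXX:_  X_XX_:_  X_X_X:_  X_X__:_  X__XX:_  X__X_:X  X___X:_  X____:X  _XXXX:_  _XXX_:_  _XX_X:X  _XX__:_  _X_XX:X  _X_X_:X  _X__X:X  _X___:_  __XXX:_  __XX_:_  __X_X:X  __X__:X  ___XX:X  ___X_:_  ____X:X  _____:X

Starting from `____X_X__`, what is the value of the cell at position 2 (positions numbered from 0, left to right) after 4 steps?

_

XXX_XX__X
__X____XX
X_X_XXX__
XX_X__XXX
position 2 holds _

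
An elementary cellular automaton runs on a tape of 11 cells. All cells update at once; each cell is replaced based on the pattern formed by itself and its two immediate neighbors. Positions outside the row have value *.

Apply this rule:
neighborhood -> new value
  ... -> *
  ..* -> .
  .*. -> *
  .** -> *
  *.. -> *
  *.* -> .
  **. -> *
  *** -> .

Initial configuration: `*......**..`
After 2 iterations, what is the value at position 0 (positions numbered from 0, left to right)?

.

******.***.
.....*.*.*.
position 0 holds .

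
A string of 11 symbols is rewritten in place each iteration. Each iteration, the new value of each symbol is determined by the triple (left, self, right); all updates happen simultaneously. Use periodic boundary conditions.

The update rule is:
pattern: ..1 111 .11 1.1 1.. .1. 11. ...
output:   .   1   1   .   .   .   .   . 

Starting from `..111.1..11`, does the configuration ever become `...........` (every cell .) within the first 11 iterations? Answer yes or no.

yes

..11.....1.
..1........
...........
all cells are . at iteration 3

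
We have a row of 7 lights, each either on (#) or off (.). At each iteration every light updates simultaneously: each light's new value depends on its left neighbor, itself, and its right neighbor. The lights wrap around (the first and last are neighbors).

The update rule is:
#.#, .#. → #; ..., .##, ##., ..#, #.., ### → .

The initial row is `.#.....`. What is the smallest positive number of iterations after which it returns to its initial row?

iteration 1: .#.....

1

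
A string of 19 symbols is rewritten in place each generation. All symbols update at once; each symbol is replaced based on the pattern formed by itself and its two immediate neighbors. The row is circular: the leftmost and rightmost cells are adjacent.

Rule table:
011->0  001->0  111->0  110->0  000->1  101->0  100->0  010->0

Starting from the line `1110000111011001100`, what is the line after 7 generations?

generation 1: 0000110000000000000
generation 2: 1110000111111111111
generation 3: 0000110000000000000  (repeats generation 1; period 2)
generation 7: 0000110000000000000

0000110000000000000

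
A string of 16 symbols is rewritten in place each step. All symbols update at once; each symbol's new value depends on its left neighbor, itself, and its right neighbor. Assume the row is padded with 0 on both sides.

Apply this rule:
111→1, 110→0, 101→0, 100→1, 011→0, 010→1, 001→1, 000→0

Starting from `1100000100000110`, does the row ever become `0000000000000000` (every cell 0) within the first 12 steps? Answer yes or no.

0010001110001001
0111010101011111
1010010101001110
1011110101110101
1001100100100101
1110011111111101
0101101111111001
1100000111110111
0010001011100010
0111011001010111
1010000111010010
1011001010011111
step 12 is 1011001010011111, still not uniform 0

no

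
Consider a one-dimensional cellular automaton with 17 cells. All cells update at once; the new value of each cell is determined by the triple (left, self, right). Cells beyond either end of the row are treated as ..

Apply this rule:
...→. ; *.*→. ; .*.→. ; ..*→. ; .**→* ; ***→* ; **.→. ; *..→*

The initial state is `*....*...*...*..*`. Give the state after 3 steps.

.*....*...*...*..
..*....*...*...*.
...*....*...*...*

...*....*...*...*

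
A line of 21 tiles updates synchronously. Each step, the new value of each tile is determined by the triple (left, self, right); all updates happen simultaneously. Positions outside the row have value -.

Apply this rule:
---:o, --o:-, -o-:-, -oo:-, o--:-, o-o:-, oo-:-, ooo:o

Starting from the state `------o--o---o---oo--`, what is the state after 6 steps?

o---oo--ooo--o---oo--

step 1: ooooo------o---o----o
step 2: -ooo--oooo---o---oo--
step 3: --o----oo--o---o----o
step 4: o---oo-------o---oo--
step 5: --o----ooooo---o----o
step 6: o---oo--ooo--o---oo--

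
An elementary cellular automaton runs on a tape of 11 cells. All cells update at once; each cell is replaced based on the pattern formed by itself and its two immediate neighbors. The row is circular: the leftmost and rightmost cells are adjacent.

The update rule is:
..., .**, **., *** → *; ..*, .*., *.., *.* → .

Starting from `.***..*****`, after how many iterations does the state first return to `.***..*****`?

1

.***..*****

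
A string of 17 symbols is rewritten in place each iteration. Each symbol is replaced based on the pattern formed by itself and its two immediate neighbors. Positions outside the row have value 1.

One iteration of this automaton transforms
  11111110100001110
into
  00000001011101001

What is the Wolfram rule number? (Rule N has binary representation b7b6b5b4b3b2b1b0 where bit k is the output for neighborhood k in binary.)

57

position 0: 111 → 0  (bit 7 = 0)
position 6: 110 → 0  (bit 6 = 0)
position 7: 101 → 1  (bit 5 = 1)
position 9: 100 → 1  (bit 4 = 1)
position 13: 011 → 1  (bit 3 = 1)
position 8: 010 → 0  (bit 2 = 0)
position 12: 001 → 0  (bit 1 = 0)
position 10: 000 → 1  (bit 0 = 1)
bits b7..b0 = 00111001 = 57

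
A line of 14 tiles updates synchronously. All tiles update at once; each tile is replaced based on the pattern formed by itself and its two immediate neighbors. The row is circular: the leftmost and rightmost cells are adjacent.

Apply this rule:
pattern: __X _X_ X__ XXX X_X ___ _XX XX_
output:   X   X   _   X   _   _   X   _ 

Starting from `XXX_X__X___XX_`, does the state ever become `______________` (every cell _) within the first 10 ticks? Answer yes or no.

tick 1: XX__X_XX__XX__
tick 2: X__XX_X__XX__X
tick 3: __XX__X_XX__XX
tick 4: _XX__XX_X__XX_
tick 5: XX__XX__X_XX__
tick 6: X__XX__XX_X__X
tick 7: __XX__XX__X_XX
tick 8: _XX__XX__XX_X_
tick 9: XX__XX__XX__X_
tick 10: X__XX__XX__XX_
tick 10 is X__XX__XX__XX_, still not uniform _

no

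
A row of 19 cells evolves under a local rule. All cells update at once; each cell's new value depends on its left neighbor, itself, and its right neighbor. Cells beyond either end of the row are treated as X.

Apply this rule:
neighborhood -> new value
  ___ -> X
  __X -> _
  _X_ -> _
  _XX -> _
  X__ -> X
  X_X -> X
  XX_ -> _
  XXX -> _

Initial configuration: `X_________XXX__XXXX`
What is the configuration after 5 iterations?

_XXXXXX____X_____X_

iteration 1: _XXXXXXXX____X_____
iteration 2: X________XXX__XXXX_
iteration 3: _XXXXXXX____X_____X
iteration 4: X_______XXX__XXXX__
iteration 5: _XXXXXX____X_____X_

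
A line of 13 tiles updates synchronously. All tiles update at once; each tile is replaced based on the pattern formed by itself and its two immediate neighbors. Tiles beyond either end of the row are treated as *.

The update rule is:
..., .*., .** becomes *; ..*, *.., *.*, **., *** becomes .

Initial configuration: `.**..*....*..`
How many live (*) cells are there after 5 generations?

5

.*...*.**.*..
.*.*.*.*..*..
.*.*.*.*..*..  (fixed point — unchanged through generation 5)
count of *: 5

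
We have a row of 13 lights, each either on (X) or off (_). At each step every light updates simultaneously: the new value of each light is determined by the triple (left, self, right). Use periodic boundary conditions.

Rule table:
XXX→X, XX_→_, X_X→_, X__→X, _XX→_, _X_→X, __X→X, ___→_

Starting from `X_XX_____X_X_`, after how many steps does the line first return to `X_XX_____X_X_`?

X___X___XX_X_
XX_XXX_X___X_
____X__XX_XX_
___XXXX_____X
X_X_XX_X___XX
__X____XX_X_X
XXXX__X___X_X
XXX_XXXX_XX__
_X___XX____XX
_XX_X__X__X__
X___XXXXXXXX_
XX_X_XXXXXX__
___X__XXXX_XX
X_XXXX_XX____
X__XX____X__X
_XX__X__XXXX_
X__XXXXX_XX_X
_XX_XXX______
X____X_X_____
XX__XX_XX___X
X_XX_____X_X_

21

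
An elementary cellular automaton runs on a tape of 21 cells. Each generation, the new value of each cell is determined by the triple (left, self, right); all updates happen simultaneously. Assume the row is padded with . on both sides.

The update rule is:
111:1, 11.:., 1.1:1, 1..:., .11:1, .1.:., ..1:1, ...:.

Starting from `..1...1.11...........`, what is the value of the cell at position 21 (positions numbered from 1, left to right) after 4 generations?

.

generation 1: .1...1.11............
generation 2: 1...1.11.............
generation 3: ...1.11..............
generation 4: ..1.11...............
position 21 holds .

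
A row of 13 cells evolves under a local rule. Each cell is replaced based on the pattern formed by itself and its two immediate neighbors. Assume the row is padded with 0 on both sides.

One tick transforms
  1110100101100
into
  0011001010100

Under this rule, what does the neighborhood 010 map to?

At position 4 the neighborhood is 010; the next row has 0 there.

0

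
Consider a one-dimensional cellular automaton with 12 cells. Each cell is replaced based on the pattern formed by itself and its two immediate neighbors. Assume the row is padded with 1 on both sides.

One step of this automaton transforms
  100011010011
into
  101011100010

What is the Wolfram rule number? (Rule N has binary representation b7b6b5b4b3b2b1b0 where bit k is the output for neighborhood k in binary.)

105

position 11: 111 → 0  (bit 7 = 0)
position 0: 110 → 1  (bit 6 = 1)
position 6: 101 → 1  (bit 5 = 1)
position 1: 100 → 0  (bit 4 = 0)
position 4: 011 → 1  (bit 3 = 1)
position 7: 010 → 0  (bit 2 = 0)
position 3: 001 → 0  (bit 1 = 0)
position 2: 000 → 1  (bit 0 = 1)
bits b7..b0 = 01101001 = 105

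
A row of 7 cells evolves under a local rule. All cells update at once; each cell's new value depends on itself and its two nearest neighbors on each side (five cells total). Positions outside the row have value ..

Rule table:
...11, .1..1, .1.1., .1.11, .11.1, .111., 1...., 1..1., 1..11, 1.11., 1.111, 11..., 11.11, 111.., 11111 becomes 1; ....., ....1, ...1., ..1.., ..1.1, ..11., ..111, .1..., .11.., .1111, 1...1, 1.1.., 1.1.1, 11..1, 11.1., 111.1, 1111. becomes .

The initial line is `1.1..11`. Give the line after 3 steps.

.1.111.

.1.11..
..11.11
.1.111.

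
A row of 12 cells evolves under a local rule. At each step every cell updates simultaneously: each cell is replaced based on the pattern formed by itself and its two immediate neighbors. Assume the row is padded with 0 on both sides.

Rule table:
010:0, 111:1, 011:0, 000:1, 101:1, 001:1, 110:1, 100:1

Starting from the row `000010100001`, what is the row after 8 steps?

010101011110

111101011110
011110101111
101111010111
010111101011
101011110101
010101111010
101010111101
010101011110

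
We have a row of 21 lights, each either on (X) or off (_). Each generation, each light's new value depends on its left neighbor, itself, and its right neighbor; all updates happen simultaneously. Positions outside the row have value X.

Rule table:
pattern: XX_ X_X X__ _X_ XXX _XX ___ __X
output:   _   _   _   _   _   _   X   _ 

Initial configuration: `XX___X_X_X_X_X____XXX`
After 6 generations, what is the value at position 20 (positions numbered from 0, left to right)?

_

generation 1: ___X___________XX____
generation 2: _X___XXXXXXXXX____XX_
generation 3: ___X___________XX____  (repeats generation 1; period 2)
generation 6: _X___XXXXXXXXX____XX_
position 20 holds _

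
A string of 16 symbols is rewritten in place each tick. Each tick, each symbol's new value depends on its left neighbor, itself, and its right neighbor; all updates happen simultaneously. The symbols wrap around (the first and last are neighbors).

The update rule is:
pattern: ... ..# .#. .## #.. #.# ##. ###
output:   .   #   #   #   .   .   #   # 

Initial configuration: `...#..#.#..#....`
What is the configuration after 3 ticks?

####.##.#.##....

tick 1: ..##.##.#.##....
tick 2: .###.##.#.##....
tick 3: ####.##.#.##....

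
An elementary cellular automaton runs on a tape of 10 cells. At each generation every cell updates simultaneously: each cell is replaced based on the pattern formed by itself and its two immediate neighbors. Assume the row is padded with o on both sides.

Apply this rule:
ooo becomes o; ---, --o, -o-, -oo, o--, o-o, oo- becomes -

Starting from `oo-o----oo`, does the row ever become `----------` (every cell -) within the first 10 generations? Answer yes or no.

yes

o--------o
----------
all cells are - at generation 2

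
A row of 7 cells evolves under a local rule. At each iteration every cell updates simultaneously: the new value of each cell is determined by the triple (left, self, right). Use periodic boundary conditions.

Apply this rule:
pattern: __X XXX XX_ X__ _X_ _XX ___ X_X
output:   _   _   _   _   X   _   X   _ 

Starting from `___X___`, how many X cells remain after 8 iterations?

iteration 1: XX_X_XX
iteration 2: ___X___  (repeats iteration 0; period 2)
iteration 8: ___X___
count of X: 1

1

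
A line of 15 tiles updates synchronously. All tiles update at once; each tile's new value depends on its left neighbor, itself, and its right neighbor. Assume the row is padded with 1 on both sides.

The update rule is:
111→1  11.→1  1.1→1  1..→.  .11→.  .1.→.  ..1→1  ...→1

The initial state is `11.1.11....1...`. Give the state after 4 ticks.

111.1.1.111..11
1111.1.1.11.1.1
11111.1.1.11.1.
111111.1.1.11.1

111111.1.1.11.1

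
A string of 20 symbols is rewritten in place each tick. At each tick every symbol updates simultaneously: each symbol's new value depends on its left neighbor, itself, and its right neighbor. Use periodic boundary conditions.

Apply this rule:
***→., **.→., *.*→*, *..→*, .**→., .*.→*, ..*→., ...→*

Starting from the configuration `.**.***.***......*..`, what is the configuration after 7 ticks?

*...*...*****.***...

...*...*...*****.***
**.***.***......*...
..*...*...*****.***.
*.***.***......*...*
.*...*...*****.***..
.***.***......*...**
*...*...*****.***...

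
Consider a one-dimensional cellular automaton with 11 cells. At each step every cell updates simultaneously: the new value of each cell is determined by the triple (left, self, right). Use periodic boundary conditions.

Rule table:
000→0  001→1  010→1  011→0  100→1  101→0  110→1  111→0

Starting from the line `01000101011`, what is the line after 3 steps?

01101101001
00100101111
11111100001

11111100001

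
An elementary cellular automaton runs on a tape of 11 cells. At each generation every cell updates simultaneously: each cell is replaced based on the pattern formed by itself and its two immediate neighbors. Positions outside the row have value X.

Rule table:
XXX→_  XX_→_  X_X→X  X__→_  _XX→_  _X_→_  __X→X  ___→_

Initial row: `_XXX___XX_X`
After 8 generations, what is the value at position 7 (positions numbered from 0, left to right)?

_

X_____X__X_
_____X__X_X
____X__X_X_
___X__X_X_X
__X__X_X_X_
_X__X_X_X_X
X__X_X_X_X_
__X_X_X_X_X
position 7 holds _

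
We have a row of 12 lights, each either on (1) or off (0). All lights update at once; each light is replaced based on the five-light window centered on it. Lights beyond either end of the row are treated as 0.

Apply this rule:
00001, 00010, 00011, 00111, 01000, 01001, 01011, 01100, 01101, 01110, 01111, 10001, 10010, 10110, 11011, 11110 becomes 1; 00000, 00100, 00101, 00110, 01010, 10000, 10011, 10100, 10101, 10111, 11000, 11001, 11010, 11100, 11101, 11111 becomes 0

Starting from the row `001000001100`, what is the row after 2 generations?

010010010010

generation 1: 110100110100
generation 2: 010010010010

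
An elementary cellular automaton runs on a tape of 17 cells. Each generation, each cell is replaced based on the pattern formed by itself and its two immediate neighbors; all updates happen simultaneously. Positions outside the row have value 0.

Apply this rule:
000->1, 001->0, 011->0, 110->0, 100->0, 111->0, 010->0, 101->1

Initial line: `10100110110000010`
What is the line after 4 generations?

00011100010000011

01000001000111000
00011100010000011
11000001000111000
00011100010000011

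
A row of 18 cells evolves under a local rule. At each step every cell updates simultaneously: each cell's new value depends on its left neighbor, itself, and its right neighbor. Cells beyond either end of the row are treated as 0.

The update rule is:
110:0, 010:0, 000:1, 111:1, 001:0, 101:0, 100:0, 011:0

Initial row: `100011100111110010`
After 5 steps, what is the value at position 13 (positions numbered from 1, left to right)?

001001000011100000
100000011001001111
001111000000000110
100110011111110000
000000001111100111
position 13 holds 1

1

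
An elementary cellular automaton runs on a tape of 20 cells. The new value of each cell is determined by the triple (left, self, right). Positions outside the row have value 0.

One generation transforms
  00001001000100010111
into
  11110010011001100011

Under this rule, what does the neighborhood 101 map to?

0

At position 16 the neighborhood is 101; the next row has 0 there.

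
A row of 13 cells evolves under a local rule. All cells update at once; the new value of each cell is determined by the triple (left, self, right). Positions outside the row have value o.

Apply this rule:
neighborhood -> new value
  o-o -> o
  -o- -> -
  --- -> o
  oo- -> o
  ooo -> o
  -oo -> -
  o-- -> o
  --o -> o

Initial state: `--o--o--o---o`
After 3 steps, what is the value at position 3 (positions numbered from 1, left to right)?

o

oo-oo-oo-ooo-
ooo-oo-oo-ooo
oooo-oo-oo-oo
position 3 holds o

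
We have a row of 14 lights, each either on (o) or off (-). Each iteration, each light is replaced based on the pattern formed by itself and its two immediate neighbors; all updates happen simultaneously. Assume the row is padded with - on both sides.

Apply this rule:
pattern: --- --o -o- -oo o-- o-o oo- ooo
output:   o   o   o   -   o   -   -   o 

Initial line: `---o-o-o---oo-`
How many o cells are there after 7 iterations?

iteration 1: oooo-o-oooo--o
iteration 2: -oo--o--oo-ooo
iteration 3: o--ooooo----o-
iteration 4: ooo-ooo-oooooo
iteration 5: -o---o---oooo-
iteration 6: ooooooooo-oo-o
iteration 7: -ooooooo-----o
count of o: 8

8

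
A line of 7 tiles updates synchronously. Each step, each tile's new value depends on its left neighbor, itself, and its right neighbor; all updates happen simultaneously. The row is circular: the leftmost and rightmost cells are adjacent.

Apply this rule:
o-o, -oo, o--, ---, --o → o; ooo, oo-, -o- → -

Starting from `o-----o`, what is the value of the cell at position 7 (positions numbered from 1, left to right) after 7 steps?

-oooooo
oo-----
o-ooooo
-oo----
oo-oooo
--oo---
ooo-ooo
position 7 holds o

o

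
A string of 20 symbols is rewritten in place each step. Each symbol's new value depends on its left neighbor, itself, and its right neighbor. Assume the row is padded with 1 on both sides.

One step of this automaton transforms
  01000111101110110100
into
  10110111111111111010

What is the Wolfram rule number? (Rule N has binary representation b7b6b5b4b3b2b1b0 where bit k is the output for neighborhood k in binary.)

249

position 6: 111 → 1  (bit 7 = 1)
position 8: 110 → 1  (bit 6 = 1)
position 0: 101 → 1  (bit 5 = 1)
position 2: 100 → 1  (bit 4 = 1)
position 5: 011 → 1  (bit 3 = 1)
position 1: 010 → 0  (bit 2 = 0)
position 4: 001 → 0  (bit 1 = 0)
position 3: 000 → 1  (bit 0 = 1)
bits b7..b0 = 11111001 = 249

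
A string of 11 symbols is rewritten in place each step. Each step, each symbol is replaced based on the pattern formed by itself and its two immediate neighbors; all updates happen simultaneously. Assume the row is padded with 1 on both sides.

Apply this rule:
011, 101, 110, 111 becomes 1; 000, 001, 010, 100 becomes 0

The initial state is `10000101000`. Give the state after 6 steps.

10000010000
10000000000
10000000000  (fixed point — unchanged through step 6)

10000000000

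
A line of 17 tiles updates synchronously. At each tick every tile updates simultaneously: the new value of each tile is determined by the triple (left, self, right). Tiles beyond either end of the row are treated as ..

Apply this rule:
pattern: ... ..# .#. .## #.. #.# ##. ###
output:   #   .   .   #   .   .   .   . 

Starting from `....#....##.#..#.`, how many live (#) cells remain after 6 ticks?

###...##.#.......
#...#.#....######
..#.....##.#.....
#...###.#....####
..#.#.....##.#...
#.....###.#....##
count of #: 7

7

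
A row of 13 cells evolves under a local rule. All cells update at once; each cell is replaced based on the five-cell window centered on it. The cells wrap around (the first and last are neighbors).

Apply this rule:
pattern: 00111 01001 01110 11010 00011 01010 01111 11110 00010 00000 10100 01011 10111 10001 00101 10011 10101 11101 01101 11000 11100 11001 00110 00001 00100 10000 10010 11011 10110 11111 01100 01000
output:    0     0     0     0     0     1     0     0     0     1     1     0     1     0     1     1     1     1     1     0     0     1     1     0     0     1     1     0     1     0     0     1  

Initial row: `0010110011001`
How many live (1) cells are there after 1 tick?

tick 1: 0110101110110
count of 1: 8

8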